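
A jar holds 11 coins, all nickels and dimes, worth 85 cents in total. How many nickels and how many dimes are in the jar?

nickels: 5, dimes: 6

Let n = nickels, d = dimes.
  n + d = 11
  10d + 5n = 85
Row-reduce the augmented matrix:
R2 ← R2 − 5·R1.
R2 ← R2 / (5).
R1 ← R1 − 1·R2.
Reading off the reduced rows gives n = 5, d = 6.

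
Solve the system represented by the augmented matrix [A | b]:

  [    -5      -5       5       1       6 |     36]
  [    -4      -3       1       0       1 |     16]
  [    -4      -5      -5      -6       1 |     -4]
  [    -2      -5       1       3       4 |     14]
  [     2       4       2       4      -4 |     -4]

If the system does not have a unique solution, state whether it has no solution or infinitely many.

Row-reduce the augmented matrix:
R1 ← R1 / (-5).
R2 ← R2 + 4·R1.
R3 ← R3 + 4·R1.
R4 ← R4 + 2·R1.
R5 ← R5 − 2·R1.
R1 ← R1 − 1·R2.
R3 ← R3 + 1·R2.
R4 ← R4 + 3·R2.
R5 ← R5 − 2·R2.
R3 ← R3 / (-12).
R1 ← R1 − 2·R3.
R2 ← R2 + 3·R3.
R4 ← R4 + 10·R3.
R5 ← R5 − 10·R3.
R4 ← R4 / (98/15).
R1 ← R1 + 2/3·R4.
R2 ← R2 − 11/10·R4.
R3 ← R3 − 19/30·R4.
R5 ← R5 + 1/3·R4.
R5 ← R5 / (-25/49).
R1 ← R1 − 48/49·R5.
R2 ← R2 + 129/98·R5.
R3 ← R3 − 95/98·R5.
R4 ← R4 + 26/49·R5.
Reading off the reduced rows gives x_1 = -6, x_2 = 4, x_3 = 0, x_4 = 2, x_5 = 4.

x_1 = -6, x_2 = 4, x_3 = 0, x_4 = 2, x_5 = 4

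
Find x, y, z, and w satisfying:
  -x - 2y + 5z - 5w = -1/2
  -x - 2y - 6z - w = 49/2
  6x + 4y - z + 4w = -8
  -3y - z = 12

Row-reduce the augmented matrix:
R1 ← R1 / (-1).
R2 ← R2 + 1·R1.
R3 ← R3 − 6·R1.
Swap R2 and R3.
R2 ← R2 / (-8).
R1 ← R1 − 2·R2.
R4 ← R4 + 3·R2.
R3 ← R3 / (-11).
R1 ← R1 − 9/4·R3.
R2 ← R2 + 29/8·R3.
R4 ← R4 + 95/8·R3.
R4 ← R4 / (239/44).
R1 ← R1 + 15/22·R4.
R2 ← R2 − 85/44·R4.
R3 ← R3 + 4/11·R4.
Reading off the reduced rows gives x = 3/2, y = -3, z = -3, w = -2.

x = 3/2, y = -3, z = -3, w = -2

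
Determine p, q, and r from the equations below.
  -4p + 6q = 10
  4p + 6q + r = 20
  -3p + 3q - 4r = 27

Row-reduce the augmented matrix:
R1 ← R1 / (-4).
R2 ← R2 − 4·R1.
R3 ← R3 + 3·R1.
R2 ← R2 / (12).
R1 ← R1 + 3/2·R2.
R3 ← R3 + 3/2·R2.
R3 ← R3 / (-31/8).
R1 ← R1 − 1/8·R3.
R2 ← R2 − 1/12·R3.
Reading off the reduced rows gives p = 2, q = 3, r = -6.

p = 2, q = 3, r = -6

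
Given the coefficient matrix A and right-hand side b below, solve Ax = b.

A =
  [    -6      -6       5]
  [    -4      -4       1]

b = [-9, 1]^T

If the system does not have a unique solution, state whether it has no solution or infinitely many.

infinitely many solutions

Row-reduce:
R1 ← R1 / (-6).
R2 ← R2 + 4·R1.
R2 ← R2 / (-7/3).
R1 ← R1 + 5/6·R2.
Rank is 2 with 3 unknowns, leaving x_2 free.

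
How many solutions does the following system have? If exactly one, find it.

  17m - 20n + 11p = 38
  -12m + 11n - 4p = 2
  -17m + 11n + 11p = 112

m = -4, n = -2, p = 6

Row-reduce the augmented matrix:
R1 ← R1 / (17).
R2 ← R2 + 12·R1.
R3 ← R3 + 17·R1.
R2 ← R2 / (-53/17).
R1 ← R1 + 20/17·R2.
R3 ← R3 + 9·R2.
R3 ← R3 / (590/53).
R1 ← R1 + 41/53·R3.
R2 ← R2 + 64/53·R3.
Reading off the reduced rows gives m = -4, n = -2, p = 6.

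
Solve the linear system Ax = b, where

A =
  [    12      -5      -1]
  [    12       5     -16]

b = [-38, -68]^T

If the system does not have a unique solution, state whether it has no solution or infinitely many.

Row-reduce:
R1 ← R1 / (12).
R2 ← R2 − 12·R1.
R2 ← R2 / (10).
R1 ← R1 + 5/12·R2.
Rank is 2 with 3 unknowns, leaving x_3 free.

infinitely many solutions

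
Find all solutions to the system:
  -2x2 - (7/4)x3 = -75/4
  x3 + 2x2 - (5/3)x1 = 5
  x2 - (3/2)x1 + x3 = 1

x1 = 6, x2 = 5, x3 = 5

Row-reduce the augmented matrix:
Swap R1 and R2.
R1 ← R1 / (-5/3).
R3 ← R3 + 3/2·R1.
R2 ← R2 / (-2).
R1 ← R1 + 6/5·R2.
R3 ← R3 + 4/5·R2.
R3 ← R3 / (4/5).
R1 ← R1 − 9/20·R3.
R2 ← R2 − 7/8·R3.
Reading off the reduced rows gives x1 = 6, x2 = 5, x3 = 5.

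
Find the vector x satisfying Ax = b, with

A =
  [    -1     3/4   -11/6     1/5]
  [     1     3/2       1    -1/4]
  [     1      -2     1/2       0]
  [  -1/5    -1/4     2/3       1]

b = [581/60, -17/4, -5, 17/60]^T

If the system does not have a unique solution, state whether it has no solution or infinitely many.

x_1 = -1, x_2 = 1, x_3 = -4, x_4 = 3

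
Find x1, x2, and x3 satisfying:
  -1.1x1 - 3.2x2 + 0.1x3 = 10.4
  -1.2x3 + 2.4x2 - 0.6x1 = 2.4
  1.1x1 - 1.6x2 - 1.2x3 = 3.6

x1 = -4, x2 = -2, x3 = -4

Row-reduce the augmented matrix:
R1 ← R1 / (-11/10).
R2 ← R2 + 3/5·R1.
R3 ← R3 − 11/10·R1.
R2 ← R2 / (228/55).
R1 ← R1 − 32/11·R2.
R3 ← R3 + 24/5·R2.
R3 ← R3 / (-97/38).
R1 ← R1 − 15/19·R3.
R2 ← R2 + 23/76·R3.
Reading off the reduced rows gives x1 = -4, x2 = -2, x3 = -4.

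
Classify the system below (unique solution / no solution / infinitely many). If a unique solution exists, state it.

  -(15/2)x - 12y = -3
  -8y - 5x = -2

infinitely many solutions

Row-reduce:
R1 ← R1 / (-15/2).
R2 ← R2 + 5·R1.
Rank is 1 with 2 unknowns, leaving y free.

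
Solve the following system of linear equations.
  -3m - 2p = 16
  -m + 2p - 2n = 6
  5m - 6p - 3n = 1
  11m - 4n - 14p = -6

no solution

Row-reduce:
R1 ← R1 / (-3).
R2 ← R2 + 1·R1.
R3 ← R3 − 5·R1.
R4 ← R4 − 11·R1.
R2 ← R2 / (-2).
R3 ← R3 + 3·R2.
R4 ← R4 + 4·R2.
R3 ← R3 / (-40/3).
R1 ← R1 − 2/3·R3.
R2 ← R2 + 4/3·R3.
R4 ← R4 + 80/3·R3.
Row 4 reduces to 0 = -2, a contradiction. The system is inconsistent.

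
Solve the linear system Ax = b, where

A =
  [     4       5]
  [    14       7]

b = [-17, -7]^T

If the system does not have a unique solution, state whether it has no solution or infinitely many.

x_1 = 2, x_2 = -5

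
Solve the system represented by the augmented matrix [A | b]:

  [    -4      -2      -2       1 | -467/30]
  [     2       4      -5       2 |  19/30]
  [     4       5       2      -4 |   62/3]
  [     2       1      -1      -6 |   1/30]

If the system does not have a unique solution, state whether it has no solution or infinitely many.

Row-reduce the augmented matrix:
R1 ← R1 / (-4).
R2 ← R2 − 2·R1.
R3 ← R3 − 4·R1.
R4 ← R4 − 2·R1.
R2 ← R2 / (3).
R1 ← R1 − 1/2·R2.
R3 ← R3 − 3·R2.
R3 ← R3 / (6).
R1 ← R1 − 3/2·R3.
R2 ← R2 + 2·R3.
R4 ← R4 + 2·R3.
R4 ← R4 / (-22/3).
R1 ← R1 − 17/24·R4.
R2 ← R2 + 1·R4.
R3 ← R3 + 11/12·R4.
Reading off the reduced rows gives x_1 = 5/3, x_2 = 11/5, x_3 = 5/2, x_4 = 1/2.

x_1 = 5/3, x_2 = 11/5, x_3 = 5/2, x_4 = 1/2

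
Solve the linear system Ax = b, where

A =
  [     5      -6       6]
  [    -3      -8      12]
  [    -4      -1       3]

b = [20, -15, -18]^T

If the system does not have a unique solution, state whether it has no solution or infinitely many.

Row-reduce:
R1 ← R1 / (5).
R2 ← R2 + 3·R1.
R3 ← R3 + 4·R1.
R2 ← R2 / (-58/5).
R1 ← R1 + 6/5·R2.
R3 ← R3 + 29/5·R2.
Row 3 reduces to 0 = -1/2, a contradiction. The system is inconsistent.

no solution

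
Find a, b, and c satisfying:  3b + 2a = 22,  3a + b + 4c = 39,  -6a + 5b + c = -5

a = 5, b = 4, c = 5

Row-reduce the augmented matrix:
R1 ← R1 / (2).
R2 ← R2 − 3·R1.
R3 ← R3 + 6·R1.
R2 ← R2 / (-7/2).
R1 ← R1 − 3/2·R2.
R3 ← R3 − 14·R2.
R3 ← R3 / (17).
R1 ← R1 − 12/7·R3.
R2 ← R2 + 8/7·R3.
Reading off the reduced rows gives a = 5, b = 4, c = 5.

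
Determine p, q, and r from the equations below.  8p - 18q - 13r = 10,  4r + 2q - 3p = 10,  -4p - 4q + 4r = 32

Row-reduce the augmented matrix:
R1 ← R1 / (8).
R2 ← R2 + 3·R1.
R3 ← R3 + 4·R1.
R2 ← R2 / (-19/4).
R1 ← R1 + 9/4·R2.
R3 ← R3 + 13·R2.
R3 ← R3 / (-2/19).
R1 ← R1 + 23/19·R3.
R2 ← R2 − 7/38·R3.
Reading off the reduced rows gives p = 2, q = -4, r = 6.

p = 2, q = -4, r = 6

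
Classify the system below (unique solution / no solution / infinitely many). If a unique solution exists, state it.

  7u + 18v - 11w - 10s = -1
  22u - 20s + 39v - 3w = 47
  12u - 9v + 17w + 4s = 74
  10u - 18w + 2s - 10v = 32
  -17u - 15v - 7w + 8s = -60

Row-reduce:
R1 ← R1 / (7).
R2 ← R2 − 22·R1.
R3 ← R3 − 12·R1.
R4 ← R4 − 10·R1.
R5 ← R5 + 17·R1.
R2 ← R2 / (-123/7).
R1 ← R1 − 18/7·R2.
R3 ← R3 + 279/7·R2.
R4 ← R4 + 250/7·R2.
R5 ← R5 − 201/7·R2.
R3 ← R3 / (-1466/41).
R1 ← R1 − 125/41·R3.
R2 ← R2 + 221/123·R3.
R4 ← R4 + 8174/123·R3.
R5 ← R5 − 733/41·R3.
R4 ← R4 / (4270/2199).
R1 ← R1 + 120/733·R4.
R2 ← R2 + 902/2199·R4.
R3 ← R3 − 98/733·R4.
Row 5 reduces to 0 = 1/2, a contradiction. The system is inconsistent.

no solution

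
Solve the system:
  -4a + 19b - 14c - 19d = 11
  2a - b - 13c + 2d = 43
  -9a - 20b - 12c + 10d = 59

infinitely many solutions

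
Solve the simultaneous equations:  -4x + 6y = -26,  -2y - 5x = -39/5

x = 13/5, y = -13/5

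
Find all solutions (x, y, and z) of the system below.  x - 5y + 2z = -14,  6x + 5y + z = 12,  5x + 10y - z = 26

Row-reduce:
R2 ← R2 − 6·R1.
R3 ← R3 − 5·R1.
R2 ← R2 / (35).
R1 ← R1 + 5·R2.
R3 ← R3 − 35·R2.
Rank is 2 with 3 unknowns, leaving z free.

infinitely many solutions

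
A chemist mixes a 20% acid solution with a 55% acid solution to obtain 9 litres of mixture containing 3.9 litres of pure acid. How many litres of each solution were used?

litres of solution A: 3, litres of solution B: 6

Let a = litres of solution A, b = litres of solution B.
  b + a = 9
  (1/5)a + (11/20)b = 39/10
Row-reduce the augmented matrix:
R2 ← R2 − 1/5·R1.
R2 ← R2 / (7/20).
R1 ← R1 − 1·R2.
Reading off the reduced rows gives a = 3, b = 6.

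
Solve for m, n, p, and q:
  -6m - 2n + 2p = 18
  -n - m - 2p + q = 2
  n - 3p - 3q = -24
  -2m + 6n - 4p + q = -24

m = -1, n = -3, p = 3, q = 4

Row-reduce the augmented matrix:
R1 ← R1 / (-6).
R2 ← R2 + 1·R1.
R4 ← R4 + 2·R1.
R2 ← R2 / (-2/3).
R1 ← R1 − 1/3·R2.
R3 ← R3 − 1·R2.
R4 ← R4 − 20/3·R2.
R3 ← R3 / (-13/2).
R1 ← R1 + 3/2·R3.
R2 ← R2 − 7/2·R3.
R4 ← R4 + 28·R3.
R4 ← R4 / (227/13).
R1 ← R1 − 11/13·R4.
R2 ← R2 + 30/13·R4.
R3 ← R3 − 3/13·R4.
Reading off the reduced rows gives m = -1, n = -3, p = 3, q = 4.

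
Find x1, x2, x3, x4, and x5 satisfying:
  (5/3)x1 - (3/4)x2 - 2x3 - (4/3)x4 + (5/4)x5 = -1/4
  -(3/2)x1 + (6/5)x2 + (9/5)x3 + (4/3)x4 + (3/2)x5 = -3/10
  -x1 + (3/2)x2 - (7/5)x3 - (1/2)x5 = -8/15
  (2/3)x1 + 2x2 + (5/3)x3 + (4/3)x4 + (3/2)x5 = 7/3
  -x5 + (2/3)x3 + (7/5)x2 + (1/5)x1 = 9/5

x1 = 1, x2 = 2/3, x3 = 1/2, x4 = 0, x5 = -1/3

Row-reduce the augmented matrix:
R1 ← R1 / (5/3).
R2 ← R2 + 3/2·R1.
R3 ← R3 + 1·R1.
R4 ← R4 − 2/3·R1.
R5 ← R5 − 1/5·R1.
R2 ← R2 / (21/40).
R1 ← R1 + 9/20·R2.
R3 ← R3 − 21/20·R2.
R4 ← R4 − 23/10·R2.
R5 ← R5 − 149/100·R2.
R3 ← R3 / (-13/5).
R1 ← R1 + 6/5·R3.
R4 ← R4 − 37/15·R3.
R5 ← R5 − 68/75·R3.
R4 ← R4 / (1108/4095).
R1 ← R1 + 88/455·R4.
R2 ← R2 − 16/63·R4.
R3 ← R3 − 16/39·R4.
R5 ← R5 + 12088/20475·R4.
R5 ← R5 / (-60392/1385).
R1 ← R1 + 1548/277·R5.
R2 ← R2 − 16045/831·R5.
R3 ← R3 − 6935/277·R5.
R4 ← R4 + 124845/2216·R5.
Reading off the reduced rows gives x1 = 1, x2 = 2/3, x3 = 1/2, x4 = 0, x5 = -1/3.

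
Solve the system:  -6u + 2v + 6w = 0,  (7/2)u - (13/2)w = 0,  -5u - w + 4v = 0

infinitely many solutions

Row-reduce:
R1 ← R1 / (-6).
R2 ← R2 − 7/2·R1.
R3 ← R3 + 5·R1.
R2 ← R2 / (7/6).
R1 ← R1 + 1/3·R2.
R3 ← R3 − 7/3·R2.
Rank is 2 with 3 unknowns, leaving w free.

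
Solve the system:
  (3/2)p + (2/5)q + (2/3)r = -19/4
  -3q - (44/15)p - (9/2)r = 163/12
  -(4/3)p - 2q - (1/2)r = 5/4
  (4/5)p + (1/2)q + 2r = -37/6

p = -5/2, q = 5/3, r = -5/2

Row-reduce the augmented matrix:
R1 ← R1 / (3/2).
R2 ← R2 + 44/15·R1.
R3 ← R3 + 4/3·R1.
R4 ← R4 − 4/5·R1.
R2 ← R2 / (-499/225).
R1 ← R1 − 4/15·R2.
R3 ← R3 + 74/45·R2.
R4 ← R4 − 43/150·R2.
R3 ← R3 / (7373/2994).
R1 ← R1 − 30/499·R3.
R2 ← R2 − 4315/2994·R3.
R4 ← R4 − 7373/5988·R3.
R4 reduces to 0 = 0, so the extra equation is consistent.
Reading off the reduced rows gives p = -5/2, q = 5/3, r = -5/2.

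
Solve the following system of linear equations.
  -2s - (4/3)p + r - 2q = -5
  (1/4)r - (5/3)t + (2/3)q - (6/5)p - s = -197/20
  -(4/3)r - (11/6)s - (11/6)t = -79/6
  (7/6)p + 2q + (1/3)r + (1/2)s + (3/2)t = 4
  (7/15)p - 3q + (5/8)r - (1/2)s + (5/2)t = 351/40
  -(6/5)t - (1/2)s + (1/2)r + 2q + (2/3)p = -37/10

no solution

Row-reduce:
R1 ← R1 / (-4/3).
R2 ← R2 + 6/5·R1.
R4 ← R4 − 7/6·R1.
R5 ← R5 − 7/15·R1.
R6 ← R6 − 2/3·R1.
R2 ← R2 / (37/15).
R1 ← R1 − 3/2·R2.
R4 ← R4 − 1/4·R2.
R5 ← R5 + 37/10·R2.
R6 ← R6 − 1·R2.
R3 ← R3 / (-4/3).
R1 ← R1 + 105/296·R3.
R2 ← R2 + 39/148·R3.
R4 ← R4 − 2263/1776·R3.
R6 ← R6 − 187/148·R3.
R4 ← R4 / (-43805/14208).
R1 ← R1 − 3555/2368·R4.
R2 ← R2 − 813/1184·R4.
R3 ← R3 − 11/8·R4.
R6 ← R6 + 4217/1184·R4.
Swap R5 and R6.
R5 ← R5 / (-189731/87610).
R1 ← R1 − 12798/8761·R5.
R2 ← R2 + 14537/43805·R5.
R3 ← R3 − 58608/43805·R5.
R4 ← R4 − 1181/43805·R5.
Row 6 reduces to 0 = -1, a contradiction. The system is inconsistent.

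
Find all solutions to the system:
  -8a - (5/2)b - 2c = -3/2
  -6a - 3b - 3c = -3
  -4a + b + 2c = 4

no solution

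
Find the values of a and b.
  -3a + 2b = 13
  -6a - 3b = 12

a = -3, b = 2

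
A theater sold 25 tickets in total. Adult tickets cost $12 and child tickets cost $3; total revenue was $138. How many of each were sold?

Let a = adult tickets, c = child tickets.
  a + c = 25
  12a + 3c = 138
From equation 1: a = 25 − c.
Substitute into equation 2 and solve: c = 18.
Then a = 7.

adult tickets: 7, child tickets: 18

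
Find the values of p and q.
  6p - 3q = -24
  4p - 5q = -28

Row-reduce the augmented matrix:
R1 ← R1 / (6).
R2 ← R2 − 4·R1.
R2 ← R2 / (-3).
R1 ← R1 + 1/2·R2.
Reading off the reduced rows gives p = -2, q = 4.

p = -2, q = 4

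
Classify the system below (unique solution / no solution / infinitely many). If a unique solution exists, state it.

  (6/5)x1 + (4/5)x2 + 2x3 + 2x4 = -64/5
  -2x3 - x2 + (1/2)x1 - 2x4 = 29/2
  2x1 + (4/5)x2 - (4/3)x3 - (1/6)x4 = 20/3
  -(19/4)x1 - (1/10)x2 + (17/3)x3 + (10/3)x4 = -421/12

infinitely many solutions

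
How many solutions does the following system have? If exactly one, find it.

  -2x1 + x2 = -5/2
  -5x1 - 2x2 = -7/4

x1 = 3/4, x2 = -1

Row-reduce the augmented matrix:
R1 ← R1 / (-2).
R2 ← R2 + 5·R1.
R2 ← R2 / (-9/2).
R1 ← R1 + 1/2·R2.
Reading off the reduced rows gives x1 = 3/4, x2 = -1.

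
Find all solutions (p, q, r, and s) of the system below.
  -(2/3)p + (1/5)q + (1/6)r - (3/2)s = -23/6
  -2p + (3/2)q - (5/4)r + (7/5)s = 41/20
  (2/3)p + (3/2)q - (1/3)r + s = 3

Row-reduce:
R1 ← R1 / (-2/3).
R2 ← R2 + 2·R1.
R3 ← R3 − 2/3·R1.
R2 ← R2 / (9/10).
R1 ← R1 + 3/10·R2.
R3 ← R3 − 17/10·R2.
R3 ← R3 / (113/36).
R1 ← R1 + 5/6·R3.
R2 ← R2 + 35/18·R3.
Rank is 3 with 4 unknowns, leaving s free.

infinitely many solutions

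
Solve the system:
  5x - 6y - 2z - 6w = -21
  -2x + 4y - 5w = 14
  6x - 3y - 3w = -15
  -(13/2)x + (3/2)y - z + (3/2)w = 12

infinitely many solutions

Row-reduce:
R1 ← R1 / (5).
R2 ← R2 + 2·R1.
R3 ← R3 − 6·R1.
R4 ← R4 + 13/2·R1.
R2 ← R2 / (8/5).
R1 ← R1 + 6/5·R2.
R3 ← R3 − 21/5·R2.
R4 ← R4 + 63/10·R2.
R3 ← R3 / (9/2).
R1 ← R1 + 1·R3.
R2 ← R2 + 1/2·R3.
R4 ← R4 + 27/4·R3.
Rank is 3 with 4 unknowns, leaving w free.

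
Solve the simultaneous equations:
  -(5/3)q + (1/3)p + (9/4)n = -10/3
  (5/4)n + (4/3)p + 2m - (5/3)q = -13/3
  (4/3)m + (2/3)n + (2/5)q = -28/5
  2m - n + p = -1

infinitely many solutions

Row-reduce:
Swap R1 and R2.
R1 ← R1 / (2).
R3 ← R3 − 4/3·R1.
R4 ← R4 − 2·R1.
R2 ← R2 / (9/4).
R1 ← R1 − 5/8·R2.
R3 ← R3 + 1/6·R2.
R4 ← R4 + 9/4·R2.
R3 ← R3 / (-70/81).
R1 ← R1 − 31/54·R3.
R2 ← R2 − 4/27·R3.
Rank is 3 with 4 unknowns, leaving q free.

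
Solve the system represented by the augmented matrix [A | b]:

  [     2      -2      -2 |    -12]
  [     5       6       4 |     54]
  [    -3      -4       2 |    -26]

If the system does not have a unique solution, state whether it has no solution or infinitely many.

x_1 = 2, x_2 = 6, x_3 = 2

Row-reduce the augmented matrix:
R1 ← R1 / (2).
R2 ← R2 − 5·R1.
R3 ← R3 + 3·R1.
R2 ← R2 / (11).
R1 ← R1 + 1·R2.
R3 ← R3 + 7·R2.
R3 ← R3 / (52/11).
R1 ← R1 + 2/11·R3.
R2 ← R2 − 9/11·R3.
Reading off the reduced rows gives x_1 = 2, x_2 = 6, x_3 = 2.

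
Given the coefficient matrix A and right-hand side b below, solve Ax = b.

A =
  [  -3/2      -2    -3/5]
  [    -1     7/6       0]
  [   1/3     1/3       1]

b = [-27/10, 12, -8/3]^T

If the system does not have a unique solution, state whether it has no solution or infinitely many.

Row-reduce the augmented matrix:
R1 ← R1 / (-3/2).
R2 ← R2 + 1·R1.
R3 ← R3 − 1/3·R1.
R2 ← R2 / (5/2).
R1 ← R1 − 4/3·R2.
R3 ← R3 + 1/9·R2.
R3 ← R3 / (199/225).
R1 ← R1 − 14/75·R3.
R2 ← R2 − 4/25·R3.
Reading off the reduced rows gives x_1 = -5, x_2 = 6, x_3 = -3.

x_1 = -5, x_2 = 6, x_3 = -3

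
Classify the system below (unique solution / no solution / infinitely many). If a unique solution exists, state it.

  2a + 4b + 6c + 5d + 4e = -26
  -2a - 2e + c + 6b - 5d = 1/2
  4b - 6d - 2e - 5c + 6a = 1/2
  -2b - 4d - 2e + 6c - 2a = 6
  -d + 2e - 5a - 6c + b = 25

Row-reduce the augmented matrix:
R1 ← R1 / (2).
R2 ← R2 + 2·R1.
R3 ← R3 − 6·R1.
R4 ← R4 + 2·R1.
R5 ← R5 + 5·R1.
R2 ← R2 / (10).
R1 ← R1 − 2·R2.
R3 ← R3 + 8·R2.
R4 ← R4 − 2·R2.
R5 ← R5 − 11·R2.
R3 ← R3 / (-87/5).
R1 ← R1 − 8/5·R3.
R2 ← R2 − 7/10·R3.
R4 ← R4 − 53/5·R3.
R5 ← R5 − 13/10·R3.
R4 ← R4 / (-342/29).
R1 ← R1 − 33/58·R4.
R2 ← R2 + 49/58·R4.
R3 ← R3 − 35/29·R4.
R5 ← R5 − 288/29·R4.
R5 ← R5 / (220/57).
R1 ← R1 − 59/342·R5.
R2 ← R2 − 131/1026·R5.
R3 ← R3 − 53/513·R5.
R4 ← R4 − 259/513·R5.
Reading off the reduced rows gives a = -2, b = -2, c = -3/2, d = -3, e = 5/2.

a = -2, b = -2, c = -3/2, d = -3, e = 5/2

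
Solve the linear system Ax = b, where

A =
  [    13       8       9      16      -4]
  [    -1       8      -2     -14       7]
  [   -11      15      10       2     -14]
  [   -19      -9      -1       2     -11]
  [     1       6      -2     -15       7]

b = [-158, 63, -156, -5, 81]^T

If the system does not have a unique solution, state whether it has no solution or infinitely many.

Row-reduce the augmented matrix:
R1 ← R1 / (13).
R2 ← R2 + 1·R1.
R3 ← R3 + 11·R1.
R4 ← R4 + 19·R1.
R5 ← R5 − 1·R1.
R2 ← R2 / (112/13).
R1 ← R1 − 8/13·R2.
R3 ← R3 − 283/13·R2.
R4 ← R4 − 35/13·R2.
R5 ← R5 − 70/13·R2.
R3 ← R3 / (2343/112).
R1 ← R1 − 11/14·R3.
R2 ← R2 + 17/112·R3.
R4 ← R4 − 201/16·R3.
R5 ← R5 + 15/8·R3.
R4 ← R4 / (522/781).
R1 ← R1 − 74/213·R4.
R2 ← R2 + 2660/2343·R4.
R3 ← R3 − 5354/2343·R4.
R5 ← R5 + 3097/781·R4.
R5 ← R5 / (2579/261).
R1 ← R1 + 281/783·R5.
R2 ← R2 − 2617/783·R5.
R3 ← R3 + 5719/783·R5.
R4 ← R4 − 647/261·R5.
Reading off the reduced rows gives x_1 = 1, x_2 = -5, x_3 = -3, x_4 = -6, x_5 = 2.

x_1 = 1, x_2 = -5, x_3 = -3, x_4 = -6, x_5 = 2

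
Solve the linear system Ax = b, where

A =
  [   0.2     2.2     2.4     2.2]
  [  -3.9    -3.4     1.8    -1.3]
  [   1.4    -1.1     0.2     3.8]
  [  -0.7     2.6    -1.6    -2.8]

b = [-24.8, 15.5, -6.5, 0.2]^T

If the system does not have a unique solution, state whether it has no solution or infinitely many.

x_1 = 0, x_2 = -5, x_3 = -3, x_4 = -3

Row-reduce the augmented matrix:
R1 ← R1 / (1/5).
R2 ← R2 + 39/10·R1.
R3 ← R3 − 7/5·R1.
R4 ← R4 + 7/10·R1.
R2 ← R2 / (79/2).
R1 ← R1 − 11·R2.
R3 ← R3 + 33/2·R2.
R4 ← R4 − 103/10·R2.
R3 ← R3 / (1462/395).
R1 ← R1 + 606/395·R3.
R2 ← R2 − 486/395·R3.
R4 ← R4 + 11599/1975·R3.
R4 ← R4 / (23533/7310).
R1 ← R1 − 1323/731·R4.
R2 ← R2 + 634/731·R4.
R3 ← R3 − 1141/731·R4.
Reading off the reduced rows gives x_1 = 0, x_2 = -5, x_3 = -3, x_4 = -3.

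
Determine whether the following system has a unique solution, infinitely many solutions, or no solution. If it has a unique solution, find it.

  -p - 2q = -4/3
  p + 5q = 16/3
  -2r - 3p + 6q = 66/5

Row-reduce the augmented matrix:
R1 ← R1 / (-1).
R2 ← R2 − 1·R1.
R3 ← R3 + 3·R1.
R2 ← R2 / (3).
R1 ← R1 − 2·R2.
R3 ← R3 − 12·R2.
R3 ← R3 / (-2).
Reading off the reduced rows gives p = -4/3, q = 4/3, r = -3/5.

p = -4/3, q = 4/3, r = -3/5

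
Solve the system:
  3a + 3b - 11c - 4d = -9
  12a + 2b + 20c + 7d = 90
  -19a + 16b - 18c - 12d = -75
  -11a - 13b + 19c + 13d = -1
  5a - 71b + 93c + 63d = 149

no solution

Row-reduce:
R1 ← R1 / (3).
R2 ← R2 − 12·R1.
R3 ← R3 + 19·R1.
R4 ← R4 + 11·R1.
R5 ← R5 − 5·R1.
R2 ← R2 / (-10).
R1 ← R1 − 1·R2.
R3 ← R3 − 35·R2.
R4 ← R4 + 2·R2.
R5 ← R5 + 76·R2.
R3 ← R3 / (409/3).
R1 ← R1 − 41/15·R3.
R2 ← R2 + 32/5·R3.
R4 ← R4 + 512/15·R3.
R5 ← R5 + 5626/15·R3.
R4 ← R4 / (9286/2045).
R1 ← R1 − 207/2045·R4.
R2 ← R2 + 1119/4090·R4.
R3 ← R3 − 259/818·R4.
R5 ← R5 − 27858/2045·R4.
Row 5 reduces to 0 = 2, a contradiction. The system is inconsistent.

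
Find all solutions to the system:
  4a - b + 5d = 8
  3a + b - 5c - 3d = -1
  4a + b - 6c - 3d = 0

infinitely many solutions

Row-reduce:
R1 ← R1 / (4).
R2 ← R2 − 3·R1.
R3 ← R3 − 4·R1.
R2 ← R2 / (7/4).
R1 ← R1 + 1/4·R2.
R3 ← R3 − 2·R2.
R3 ← R3 / (-2/7).
R1 ← R1 + 5/7·R3.
R2 ← R2 + 20/7·R3.
Rank is 3 with 4 unknowns, leaving d free.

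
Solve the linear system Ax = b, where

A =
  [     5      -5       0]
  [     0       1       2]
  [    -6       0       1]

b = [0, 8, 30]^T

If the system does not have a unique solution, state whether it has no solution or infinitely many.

x_1 = -4, x_2 = -4, x_3 = 6

Row-reduce the augmented matrix:
R1 ← R1 / (5).
R3 ← R3 + 6·R1.
R1 ← R1 + 1·R2.
R3 ← R3 + 6·R2.
R3 ← R3 / (13).
R1 ← R1 − 2·R3.
R2 ← R2 − 2·R3.
Reading off the reduced rows gives x_1 = -4, x_2 = -4, x_3 = 6.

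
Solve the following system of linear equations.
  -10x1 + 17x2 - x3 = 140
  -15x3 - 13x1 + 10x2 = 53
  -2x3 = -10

Row-reduce the augmented matrix:
R1 ← R1 / (-10).
R2 ← R2 + 13·R1.
R2 ← R2 / (-121/10).
R1 ← R1 + 17/10·R2.
R3 ← R3 / (-2).
R1 ← R1 − 245/121·R3.
R2 ← R2 − 137/121·R3.
Reading off the reduced rows gives x1 = -6, x2 = 5, x3 = 5.

x1 = -6, x2 = 5, x3 = 5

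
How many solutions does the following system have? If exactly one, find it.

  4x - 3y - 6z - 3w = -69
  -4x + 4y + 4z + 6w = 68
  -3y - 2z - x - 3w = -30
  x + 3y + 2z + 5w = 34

Row-reduce the augmented matrix:
R1 ← R1 / (4).
R2 ← R2 + 4·R1.
R3 ← R3 + 1·R1.
R4 ← R4 − 1·R1.
R1 ← R1 + 3/4·R2.
R3 ← R3 + 15/4·R2.
R4 ← R4 − 15/4·R2.
R3 ← R3 / (-11).
R1 ← R1 + 3·R3.
R2 ← R2 + 2·R3.
R4 ← R4 − 11·R3.
R4 ← R4 / (2).
R1 ← R1 + 6/11·R4.
R2 ← R2 − 18/11·R4.
R3 ← R3 + 15/22·R4.
Reading off the reduced rows gives x = -3, y = 5, z = 6, w = 2.

x = -3, y = 5, z = 6, w = 2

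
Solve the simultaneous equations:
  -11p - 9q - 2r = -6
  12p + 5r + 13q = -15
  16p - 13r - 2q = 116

Row-reduce the augmented matrix:
R1 ← R1 / (-11).
R2 ← R2 − 12·R1.
R3 ← R3 − 16·R1.
R2 ← R2 / (35/11).
R1 ← R1 − 9/11·R2.
R3 ← R3 + 166/11·R2.
R3 ← R3 / (-89/35).
R1 ← R1 + 19/35·R3.
R2 ← R2 − 31/35·R3.
Reading off the reduced rows gives p = 5, q = -5, r = -2.

p = 5, q = -5, r = -2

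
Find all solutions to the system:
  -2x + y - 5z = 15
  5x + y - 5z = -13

Row-reduce:
R1 ← R1 / (-2).
R2 ← R2 − 5·R1.
R2 ← R2 / (7/2).
R1 ← R1 + 1/2·R2.
Rank is 2 with 3 unknowns, leaving z free.

infinitely many solutions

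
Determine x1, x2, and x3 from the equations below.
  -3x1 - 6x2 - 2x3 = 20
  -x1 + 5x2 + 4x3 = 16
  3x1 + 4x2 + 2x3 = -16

x1 = -6, x2 = -2, x3 = 5

Row-reduce the augmented matrix:
R1 ← R1 / (-3).
R2 ← R2 + 1·R1.
R3 ← R3 − 3·R1.
R2 ← R2 / (7).
R1 ← R1 − 2·R2.
R3 ← R3 + 2·R2.
R3 ← R3 / (4/3).
R1 ← R1 + 2/3·R3.
R2 ← R2 − 2/3·R3.
Reading off the reduced rows gives x1 = -6, x2 = -2, x3 = 5.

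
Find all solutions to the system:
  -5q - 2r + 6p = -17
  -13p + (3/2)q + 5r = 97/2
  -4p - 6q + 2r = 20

no solution

Row-reduce:
R1 ← R1 / (6).
R2 ← R2 + 13·R1.
R3 ← R3 + 4·R1.
R2 ← R2 / (-28/3).
R1 ← R1 + 5/6·R2.
R3 ← R3 + 28/3·R2.
Row 3 reduces to 0 = -3, a contradiction. The system is inconsistent.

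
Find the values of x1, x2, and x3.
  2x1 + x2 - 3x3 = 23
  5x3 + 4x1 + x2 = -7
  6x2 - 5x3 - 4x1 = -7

Row-reduce the augmented matrix:
R1 ← R1 / (2).
R2 ← R2 − 4·R1.
R3 ← R3 + 4·R1.
R2 ← R2 / (-1).
R1 ← R1 − 1/2·R2.
R3 ← R3 − 8·R2.
R3 ← R3 / (77).
R1 ← R1 − 4·R3.
R2 ← R2 + 11·R3.
Reading off the reduced rows gives x1 = 5, x2 = -2, x3 = -5.

x1 = 5, x2 = -2, x3 = -5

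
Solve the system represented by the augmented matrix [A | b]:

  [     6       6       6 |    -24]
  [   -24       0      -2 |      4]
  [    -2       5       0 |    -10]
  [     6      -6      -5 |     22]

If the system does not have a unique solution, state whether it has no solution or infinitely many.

x_1 = 0, x_2 = -2, x_3 = -2

Row-reduce the augmented matrix:
R1 ← R1 / (6).
R2 ← R2 + 24·R1.
R3 ← R3 + 2·R1.
R4 ← R4 − 6·R1.
R2 ← R2 / (24).
R1 ← R1 − 1·R2.
R3 ← R3 − 7·R2.
R4 ← R4 + 12·R2.
R3 ← R3 / (-53/12).
R1 ← R1 − 1/12·R3.
R2 ← R2 − 11/12·R3.
R4 reduces to 0 = 0, so the extra equation is consistent.
Reading off the reduced rows gives x_1 = 0, x_2 = -2, x_3 = -2.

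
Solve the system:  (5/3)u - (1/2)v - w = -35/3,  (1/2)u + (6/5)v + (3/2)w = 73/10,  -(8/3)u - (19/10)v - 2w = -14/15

Row-reduce:
R1 ← R1 / (5/3).
R2 ← R2 − 1/2·R1.
R3 ← R3 + 8/3·R1.
R2 ← R2 / (27/20).
R1 ← R1 + 3/10·R2.
R3 ← R3 + 27/10·R2.
Row 3 reduces to 0 = 2, a contradiction. The system is inconsistent.

no solution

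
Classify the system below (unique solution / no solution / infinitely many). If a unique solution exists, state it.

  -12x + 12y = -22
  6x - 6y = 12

no solution

Row-reduce:
R1 ← R1 / (-12).
R2 ← R2 − 6·R1.
Row 2 reduces to 0 = 1, a contradiction. The system is inconsistent.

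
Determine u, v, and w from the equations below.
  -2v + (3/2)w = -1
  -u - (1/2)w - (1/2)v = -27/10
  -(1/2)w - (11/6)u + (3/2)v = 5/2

Row-reduce the augmented matrix:
Swap R1 and R2.
R1 ← R1 / (-1).
R3 ← R3 + 11/6·R1.
R2 ← R2 / (-2).
R1 ← R1 − 1/2·R2.
R3 ← R3 − 29/12·R2.
R3 ← R3 / (107/48).
R1 ← R1 − 7/8·R3.
R2 ← R2 + 3/4·R3.
Reading off the reduced rows gives u = 0, v = 13/5, w = 14/5.

u = 0, v = 13/5, w = 14/5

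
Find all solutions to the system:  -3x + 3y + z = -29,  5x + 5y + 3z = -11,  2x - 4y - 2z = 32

Row-reduce the augmented matrix:
R1 ← R1 / (-3).
R2 ← R2 − 5·R1.
R3 ← R3 − 2·R1.
R2 ← R2 / (10).
R1 ← R1 + 1·R2.
R3 ← R3 + 2·R2.
R3 ← R3 / (-2/5).
R1 ← R1 − 2/15·R3.
R2 ← R2 − 7/15·R3.
Reading off the reduced rows gives x = 4, y = -5, z = -2.

x = 4, y = -5, z = -2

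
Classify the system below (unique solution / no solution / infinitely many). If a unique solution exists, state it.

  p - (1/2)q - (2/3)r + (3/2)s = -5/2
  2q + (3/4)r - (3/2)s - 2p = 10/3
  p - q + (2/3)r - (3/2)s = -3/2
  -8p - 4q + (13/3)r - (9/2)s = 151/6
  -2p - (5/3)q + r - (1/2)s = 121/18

Row-reduce the augmented matrix:
R2 ← R2 + 2·R1.
R3 ← R3 − 1·R1.
R4 ← R4 + 8·R1.
R5 ← R5 + 2·R1.
R1 ← R1 + 1/2·R2.
R3 ← R3 + 1/2·R2.
R4 ← R4 + 8·R2.
R5 ← R5 + 8/3·R2.
R3 ← R3 / (25/24).
R1 ← R1 + 23/24·R3.
R2 ← R2 + 7/12·R3.
R4 ← R4 + 17/3·R3.
R5 ← R5 + 17/9·R3.
R4 ← R4 / (363/50).
R1 ← R1 − 9/50·R4.
R2 ← R2 − 6/25·R4.
R3 ← R3 + 54/25·R4.
R5 ← R5 − 121/50·R4.
R5 reduces to 0 = 0, so the extra equation is consistent.
Reading off the reduced rows gives p = -3, q = -4/3, r = -2, s = -1.

p = -3, q = -4/3, r = -2, s = -1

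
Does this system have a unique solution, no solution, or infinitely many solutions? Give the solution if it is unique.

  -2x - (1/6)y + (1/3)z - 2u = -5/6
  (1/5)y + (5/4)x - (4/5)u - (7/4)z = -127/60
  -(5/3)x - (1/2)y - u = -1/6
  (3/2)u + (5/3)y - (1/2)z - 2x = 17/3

Row-reduce the augmented matrix:
R1 ← R1 / (-2).
R2 ← R2 − 5/4·R1.
R3 ← R3 + 5/3·R1.
R4 ← R4 + 2·R1.
R2 ← R2 / (23/240).
R1 ← R1 − 1/12·R2.
R3 ← R3 + 13/36·R2.
R4 ← R4 − 11/6·R2.
R3 ← R3 / (-140/23).
R1 ← R1 − 27/23·R3.
R2 ← R2 + 370/23·R3.
R4 ← R4 − 3955/138·R3.
R4 ← R4 / (683/72).
R1 ← R1 − 199/140·R4.
R2 ← R2 + 115/42·R4.
R3 ← R3 − 487/420·R4.
Reading off the reduced rows gives x = -1, y = 1, z = 0, u = 4/3.

x = -1, y = 1, z = 0, u = 4/3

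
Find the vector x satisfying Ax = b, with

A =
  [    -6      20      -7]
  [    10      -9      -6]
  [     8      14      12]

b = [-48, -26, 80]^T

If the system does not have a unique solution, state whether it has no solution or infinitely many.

Row-reduce the augmented matrix:
R1 ← R1 / (-6).
R2 ← R2 − 10·R1.
R3 ← R3 − 8·R1.
R2 ← R2 / (73/3).
R1 ← R1 + 10/3·R2.
R3 ← R3 − 122/3·R2.
R3 ← R3 / (2350/73).
R1 ← R1 + 183/146·R3.
R2 ← R2 + 53/73·R3.
Reading off the reduced rows gives x_1 = 1, x_2 = 0, x_3 = 6.

x_1 = 1, x_2 = 0, x_3 = 6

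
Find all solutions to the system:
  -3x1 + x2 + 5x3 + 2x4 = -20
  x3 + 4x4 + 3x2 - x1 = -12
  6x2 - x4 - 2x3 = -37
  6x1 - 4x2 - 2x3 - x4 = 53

x1 = 5, x2 = -6, x3 = -1, x4 = 3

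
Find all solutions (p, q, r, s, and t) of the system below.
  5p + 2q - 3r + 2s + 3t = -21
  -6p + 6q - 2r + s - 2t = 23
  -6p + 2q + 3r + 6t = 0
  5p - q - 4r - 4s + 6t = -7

Row-reduce:
R1 ← R1 / (5).
R2 ← R2 + 6·R1.
R3 ← R3 + 6·R1.
R4 ← R4 − 5·R1.
R2 ← R2 / (42/5).
R1 ← R1 − 2/5·R2.
R3 ← R3 − 22/5·R2.
R4 ← R4 + 3·R2.
R3 ← R3 / (7/3).
R1 ← R1 + 1/3·R3.
R2 ← R2 + 2/3·R3.
R4 ← R4 + 3·R3.
R4 ← R4 / (-391/98).
R1 ← R1 − 16/49·R4.
R2 ← R2 − 57/98·R4.
R3 ← R3 − 13/49·R4.
Rank is 4 with 5 unknowns, leaving t free.

infinitely many solutions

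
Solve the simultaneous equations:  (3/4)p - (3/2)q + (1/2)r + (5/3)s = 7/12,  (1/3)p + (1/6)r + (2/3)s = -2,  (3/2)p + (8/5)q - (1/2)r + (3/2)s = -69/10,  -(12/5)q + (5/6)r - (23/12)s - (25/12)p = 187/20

Row-reduce:
R1 ← R1 / (3/4).
R2 ← R2 − 1/3·R1.
R3 ← R3 − 3/2·R1.
R4 ← R4 + 25/12·R1.
R2 ← R2 / (2/3).
R1 ← R1 + 2·R2.
R3 ← R3 − 23/5·R2.
R4 ← R4 + 197/30·R2.
R3 ← R3 / (-67/60).
R1 ← R1 − 1/2·R3.
R2 ← R2 + 1/12·R3.
R4 ← R4 − 67/40·R3.
Rank is 3 with 4 unknowns, leaving s free.

infinitely many solutions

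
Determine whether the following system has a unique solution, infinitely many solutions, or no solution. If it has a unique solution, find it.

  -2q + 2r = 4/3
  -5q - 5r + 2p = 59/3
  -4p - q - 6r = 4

p = 3/2, q = -2, r = -4/3

Row-reduce the augmented matrix:
Swap R1 and R2.
R1 ← R1 / (2).
R3 ← R3 + 4·R1.
R2 ← R2 / (-2).
R1 ← R1 + 5/2·R2.
R3 ← R3 + 11·R2.
R3 ← R3 / (-27).
R1 ← R1 + 5·R3.
R2 ← R2 + 1·R3.
Reading off the reduced rows gives p = 3/2, q = -2, r = -4/3.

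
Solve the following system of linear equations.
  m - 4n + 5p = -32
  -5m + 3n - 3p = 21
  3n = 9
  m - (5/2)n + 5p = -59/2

no solution

Row-reduce:
R2 ← R2 + 5·R1.
R4 ← R4 − 1·R1.
R2 ← R2 / (-17).
R1 ← R1 + 4·R2.
R3 ← R3 − 3·R2.
R4 ← R4 − 3/2·R2.
R3 ← R3 / (66/17).
R1 ← R1 + 3/17·R3.
R2 ← R2 + 22/17·R3.
R4 ← R4 − 33/17·R3.
Row 4 reduces to 0 = -2, a contradiction. The system is inconsistent.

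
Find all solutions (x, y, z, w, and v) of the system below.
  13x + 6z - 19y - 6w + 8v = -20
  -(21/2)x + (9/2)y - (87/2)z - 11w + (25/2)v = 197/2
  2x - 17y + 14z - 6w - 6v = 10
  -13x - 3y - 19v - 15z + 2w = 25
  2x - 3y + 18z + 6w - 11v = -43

Row-reduce:
R1 ← R1 / (13).
R2 ← R2 + 21/2·R1.
R3 ← R3 − 2·R1.
R4 ← R4 + 13·R1.
R5 ← R5 − 2·R1.
R2 ← R2 / (-141/13).
R1 ← R1 + 19/13·R2.
R3 ← R3 + 183/13·R2.
R4 ← R4 + 22·R2.
R5 ← R5 + 1/13·R2.
R3 ← R3 / (5945/94).
R1 ← R1 − 533/94·R3.
R2 ← R2 − 335/94·R3.
R4 ← R4 − 3262/47·R3.
R5 ← R5 − 1631/94·R3.
R4 ← R4 / (198752/17835).
R1 ← R1 − 124/435·R4.
R2 ← R2 − 2098/3567·R4.
R3 ← R3 − 1456/5945·R4.
R5 ← R5 − 49688/17835·R4.
Rank is 4 with 5 unknowns, leaving v free.

infinitely many solutions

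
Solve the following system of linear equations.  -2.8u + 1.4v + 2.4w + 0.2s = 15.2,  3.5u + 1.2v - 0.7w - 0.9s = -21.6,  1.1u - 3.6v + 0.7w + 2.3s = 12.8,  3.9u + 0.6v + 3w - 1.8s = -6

u = -4, v = -4, w = 4, s = 0

Row-reduce the augmented matrix:
R1 ← R1 / (-14/5).
R2 ← R2 − 7/2·R1.
R3 ← R3 − 11/10·R1.
R4 ← R4 − 39/10·R1.
R2 ← R2 / (59/20).
R1 ← R1 + 1/2·R2.
R3 ← R3 + 61/20·R2.
R4 ← R4 − 51/20·R2.
R3 ← R3 / (8303/2065).
R1 ← R1 + 193/413·R3.
R2 ← R2 − 46/59·R3.
R4 ← R4 − 3597/826·R3.
R4 ← R4 / (-233133/83030).
R1 ← R1 − 139/8303·R4.
R2 ← R2 + 199/361·R4.
R3 ← R3 − 3524/8303·R4.
Reading off the reduced rows gives u = -4, v = -4, w = 4, s = 0.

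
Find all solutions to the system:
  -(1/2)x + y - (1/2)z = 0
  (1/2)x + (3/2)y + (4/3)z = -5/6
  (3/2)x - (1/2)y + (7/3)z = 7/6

no solution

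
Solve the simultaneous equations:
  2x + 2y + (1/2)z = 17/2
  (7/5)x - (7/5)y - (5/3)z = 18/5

Row-reduce:
R1 ← R1 / (2).
R2 ← R2 − 7/5·R1.
R2 ← R2 / (-14/5).
R1 ← R1 − 1·R2.
Rank is 2 with 3 unknowns, leaving z free.

infinitely many solutions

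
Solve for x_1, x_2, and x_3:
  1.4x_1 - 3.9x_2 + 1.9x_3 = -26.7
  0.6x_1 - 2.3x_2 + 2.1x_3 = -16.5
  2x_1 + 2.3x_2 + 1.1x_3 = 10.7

Row-reduce the augmented matrix:
R1 ← R1 / (7/5).
R2 ← R2 − 3/5·R1.
R3 ← R3 − 2·R1.
R2 ← R2 / (-22/35).
R1 ← R1 + 39/14·R2.
R3 ← R3 − 551/70·R2.
R3 ← R3 / (3187/220).
R1 ← R1 + 191/44·R3.
R2 ← R2 + 45/22·R3.
Reading off the reduced rows gives x_1 = -1, x_2 = 6, x_3 = -1.

x_1 = -1, x_2 = 6, x_3 = -1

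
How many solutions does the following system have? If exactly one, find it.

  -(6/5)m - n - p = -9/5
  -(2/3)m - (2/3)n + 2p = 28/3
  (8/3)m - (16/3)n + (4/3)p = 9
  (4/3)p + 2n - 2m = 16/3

Row-reduce:
R1 ← R1 / (-6/5).
R2 ← R2 + 2/3·R1.
R3 ← R3 − 8/3·R1.
R4 ← R4 + 2·R1.
R2 ← R2 / (-1/9).
R1 ← R1 − 5/6·R2.
R3 ← R3 + 68/9·R2.
R4 ← R4 − 11/3·R2.
R3 ← R3 / (-524/3).
R1 ← R1 − 20·R3.
R2 ← R2 + 23·R3.
R4 ← R4 − 262/3·R3.
Row 4 reduces to 0 = 1/2, a contradiction. The system is inconsistent.

no solution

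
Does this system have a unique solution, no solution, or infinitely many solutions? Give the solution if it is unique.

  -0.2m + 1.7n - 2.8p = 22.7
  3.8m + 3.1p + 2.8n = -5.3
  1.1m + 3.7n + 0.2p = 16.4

Row-reduce the augmented matrix:
R1 ← R1 / (-1/5).
R2 ← R2 − 19/5·R1.
R3 ← R3 − 11/10·R1.
R2 ← R2 / (351/10).
R1 ← R1 + 17/2·R2.
R3 ← R3 − 261/20·R2.
R3 ← R3 / (891/260).
R1 ← R1 − 437/234·R3.
R2 ← R2 + 167/117·R3.
Reading off the reduced rows gives m = -1, n = 5, p = -5.

m = -1, n = 5, p = -5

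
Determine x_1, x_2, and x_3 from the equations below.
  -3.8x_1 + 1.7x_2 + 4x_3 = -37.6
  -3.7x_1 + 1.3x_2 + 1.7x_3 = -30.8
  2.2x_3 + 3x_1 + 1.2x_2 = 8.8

x_1 = 6, x_2 = -4, x_3 = -2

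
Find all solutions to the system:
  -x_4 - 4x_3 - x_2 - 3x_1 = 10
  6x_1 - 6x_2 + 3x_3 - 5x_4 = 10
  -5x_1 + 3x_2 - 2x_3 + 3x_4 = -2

infinitely many solutions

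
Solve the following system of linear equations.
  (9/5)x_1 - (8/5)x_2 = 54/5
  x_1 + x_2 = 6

x_1 = 6, x_2 = 0

From equation 2: x_1 = 6 − x_2.
Substitute into equation 1 and solve: x_2 = 0.
Then x_1 = 6.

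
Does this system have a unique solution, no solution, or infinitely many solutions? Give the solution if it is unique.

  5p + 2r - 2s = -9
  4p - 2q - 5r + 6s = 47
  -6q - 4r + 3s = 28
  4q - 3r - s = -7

p = 1, q = -1, r = -1, s = 6

Row-reduce the augmented matrix:
R1 ← R1 / (5).
R2 ← R2 − 4·R1.
R2 ← R2 / (-2).
R3 ← R3 + 6·R2.
R4 ← R4 − 4·R2.
R3 ← R3 / (79/5).
R1 ← R1 − 2/5·R3.
R2 ← R2 − 33/10·R3.
R4 ← R4 + 81/5·R3.
R4 ← R4 / (-482/79).
R1 ← R1 − 8/79·R4.
R2 ← R2 − 53/158·R4.
R3 ← R3 + 99/79·R4.
Reading off the reduced rows gives p = 1, q = -1, r = -1, s = 6.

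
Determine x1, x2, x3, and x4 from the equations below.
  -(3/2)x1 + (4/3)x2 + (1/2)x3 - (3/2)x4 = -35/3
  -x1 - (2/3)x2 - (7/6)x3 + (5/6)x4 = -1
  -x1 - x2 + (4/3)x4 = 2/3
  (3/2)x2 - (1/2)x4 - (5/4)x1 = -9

Row-reduce the augmented matrix:
R1 ← R1 / (-3/2).
R2 ← R2 + 1·R1.
R3 ← R3 + 1·R1.
R4 ← R4 + 5/4·R1.
R2 ← R2 / (-14/9).
R1 ← R1 + 8/9·R2.
R3 ← R3 + 17/9·R2.
R4 ← R4 − 7/18·R2.
R3 ← R3 / (125/84).
R1 ← R1 − 11/21·R3.
R2 ← R2 − 27/28·R3.
R4 ← R4 + 19/24·R3.
R4 ← R4 / (949/750).
R1 ← R1 + 32/375·R4.
R2 ← R2 + 156/125·R4.
R3 ← R3 − 9/125·R4.
Reading off the reduced rows gives x1 = 4, x2 = -2, x3 = 0, x4 = 2.

x1 = 4, x2 = -2, x3 = 0, x4 = 2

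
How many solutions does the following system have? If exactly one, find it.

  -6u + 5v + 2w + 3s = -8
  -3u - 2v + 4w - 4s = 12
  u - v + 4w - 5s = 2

infinitely many solutions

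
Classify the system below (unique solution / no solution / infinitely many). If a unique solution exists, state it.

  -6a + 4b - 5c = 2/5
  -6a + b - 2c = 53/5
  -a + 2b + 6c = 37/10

a = -5/2, b = -12/5, c = 1

Row-reduce the augmented matrix:
R1 ← R1 / (-6).
R2 ← R2 + 6·R1.
R3 ← R3 + 1·R1.
R2 ← R2 / (-3).
R1 ← R1 + 2/3·R2.
R3 ← R3 − 4/3·R2.
R3 ← R3 / (49/6).
R1 ← R1 − 1/6·R3.
R2 ← R2 + 1·R3.
Reading off the reduced rows gives a = -5/2, b = -12/5, c = 1.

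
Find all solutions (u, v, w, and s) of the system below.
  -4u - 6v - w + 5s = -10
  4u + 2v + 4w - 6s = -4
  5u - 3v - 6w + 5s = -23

infinitely many solutions

Row-reduce:
R1 ← R1 / (-4).
R2 ← R2 − 4·R1.
R3 ← R3 − 5·R1.
R2 ← R2 / (-4).
R1 ← R1 − 3/2·R2.
R3 ← R3 + 21/2·R2.
R3 ← R3 / (-121/8).
R1 ← R1 − 11/8·R3.
R2 ← R2 + 3/4·R3.
Rank is 3 with 4 unknowns, leaving s free.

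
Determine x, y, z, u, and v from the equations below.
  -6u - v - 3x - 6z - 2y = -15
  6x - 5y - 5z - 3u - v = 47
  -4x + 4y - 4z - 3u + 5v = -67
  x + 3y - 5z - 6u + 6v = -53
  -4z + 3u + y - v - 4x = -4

Row-reduce the augmented matrix:
R1 ← R1 / (-3).
R2 ← R2 − 6·R1.
R3 ← R3 + 4·R1.
R4 ← R4 − 1·R1.
R5 ← R5 + 4·R1.
R2 ← R2 / (-9).
R1 ← R1 − 2/3·R2.
R3 ← R3 − 20/3·R2.
R4 ← R4 − 7/3·R2.
R5 ← R5 − 11/3·R2.
R3 ← R3 / (-232/27).
R1 ← R1 − 20/27·R3.
R2 ← R2 − 17/9·R3.
R4 ← R4 + 308/27·R3.
R5 ← R5 + 79/27·R3.
R4 ← R4 / (-219/58).
R1 ← R1 − 21/58·R4.
R2 ← R2 − 75/232·R4.
R3 ← R3 − 165/232·R4.
R5 ← R5 − 1617/232·R4.
R5 ← R5 / (-975/292).
R1 ← R1 − 30/73·R5.
R2 ← R2 − 347/292·R5.
R3 ← R3 + 171/292·R5.
R4 ← R4 − 11/73·R5.
Reading off the reduced rows gives x = 5, y = -3, z = -1, u = 3, v = -6.

x = 5, y = -3, z = -1, u = 3, v = -6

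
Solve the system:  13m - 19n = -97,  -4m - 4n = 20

m = -6, n = 1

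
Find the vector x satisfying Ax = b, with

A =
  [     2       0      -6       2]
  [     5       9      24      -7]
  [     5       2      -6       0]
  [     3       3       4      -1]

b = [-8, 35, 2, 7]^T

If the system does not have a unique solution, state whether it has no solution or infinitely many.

no solution

Row-reduce:
R1 ← R1 / (2).
R2 ← R2 − 5·R1.
R3 ← R3 − 5·R1.
R4 ← R4 − 3·R1.
R2 ← R2 / (9).
R3 ← R3 − 2·R2.
R4 ← R4 − 3·R2.
R3 ← R3 / (1/3).
R1 ← R1 + 3·R3.
R2 ← R2 − 13/3·R3.
Row 4 reduces to 0 = 2/3, a contradiction. The system is inconsistent.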